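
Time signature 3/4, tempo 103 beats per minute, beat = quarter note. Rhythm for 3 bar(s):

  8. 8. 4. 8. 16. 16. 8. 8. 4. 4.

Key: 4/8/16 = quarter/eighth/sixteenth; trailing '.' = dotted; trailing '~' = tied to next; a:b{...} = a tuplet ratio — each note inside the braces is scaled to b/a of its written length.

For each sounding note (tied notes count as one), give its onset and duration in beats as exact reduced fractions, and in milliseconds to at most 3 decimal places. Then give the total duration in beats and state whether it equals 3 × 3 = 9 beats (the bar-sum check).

1) 0.0ms=0b +436.893ms=3/4b
2) 436.893ms=3/4b +436.893ms=3/4b
3) 873.786ms=3/2b +873.786ms=3/2b
4) 1747.573ms=3b +436.893ms=3/4b
5) 2184.466ms=15/4b +218.447ms=3/8b
6) 2402.913ms=33/8b +218.447ms=3/8b
7) 2621.359ms=9/2b +436.893ms=3/4b
8) 3058.252ms=21/4b +436.893ms=3/4b
9) 3495.146ms=6b +873.786ms=3/2b
10) 4368.932ms=15/2b +873.786ms=3/2b
Σ=9b of 9 (103bpm 3/4) — PASS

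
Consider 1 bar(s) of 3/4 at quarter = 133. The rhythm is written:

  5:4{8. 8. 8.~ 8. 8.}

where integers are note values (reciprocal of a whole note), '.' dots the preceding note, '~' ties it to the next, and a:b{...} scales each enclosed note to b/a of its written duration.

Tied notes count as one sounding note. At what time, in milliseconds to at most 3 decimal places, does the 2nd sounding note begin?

1. 0.0ms @ 0 + 270.677ms (3/5)
2. 270.677ms @ 3/5 + 270.677ms (3/5)
3. 541.353ms @ 6/5 + 541.353ms (6/5)
4. 1082.707ms @ 12/5 + 270.677ms (3/5)

note 2 onset = 3/5b = 270.677ms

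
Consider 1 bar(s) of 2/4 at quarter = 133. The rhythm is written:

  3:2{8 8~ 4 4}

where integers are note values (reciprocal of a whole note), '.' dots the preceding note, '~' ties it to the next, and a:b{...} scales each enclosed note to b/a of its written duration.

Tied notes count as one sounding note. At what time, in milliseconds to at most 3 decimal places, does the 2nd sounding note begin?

1. 0.0ms @ 0 + 150.376ms (1/3)
2. 150.376ms @ 1/3 + 451.128ms (1)
3. 601.504ms @ 4/3 + 300.752ms (2/3)

note 2 onset = 1/3b = 150.376ms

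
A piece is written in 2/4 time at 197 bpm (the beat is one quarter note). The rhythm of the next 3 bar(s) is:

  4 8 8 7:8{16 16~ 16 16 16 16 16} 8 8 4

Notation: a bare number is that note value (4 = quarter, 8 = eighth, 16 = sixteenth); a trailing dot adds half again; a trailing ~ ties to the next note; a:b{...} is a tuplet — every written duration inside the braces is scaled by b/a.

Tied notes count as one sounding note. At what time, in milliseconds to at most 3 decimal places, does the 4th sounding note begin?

note 4 onset = 2b = 609.137ms

1. 0.0ms @ 0 + 304.569ms (1)
2. 304.569ms @ 1 + 152.284ms (1/2)
3. 456.853ms @ 3/2 + 152.284ms (1/2)
4. 609.137ms @ 2 + 87.02ms (2/7)
5. 696.157ms @ 16/7 + 174.039ms (4/7)
6. 870.196ms @ 20/7 + 87.02ms (2/7)
7. 957.215ms @ 22/7 + 87.02ms (2/7)
8. 1044.235ms @ 24/7 + 87.02ms (2/7)
9. 1131.255ms @ 26/7 + 87.02ms (2/7)
10. 1218.274ms @ 4 + 152.284ms (1/2)
11. 1370.558ms @ 9/2 + 152.284ms (1/2)
12. 1522.843ms @ 5 + 304.569ms (1)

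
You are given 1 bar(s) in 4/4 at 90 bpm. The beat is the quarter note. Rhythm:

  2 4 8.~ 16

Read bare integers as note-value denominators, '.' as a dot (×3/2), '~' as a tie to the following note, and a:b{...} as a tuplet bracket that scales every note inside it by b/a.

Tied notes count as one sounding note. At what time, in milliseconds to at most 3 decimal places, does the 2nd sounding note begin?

1. 0.0ms @ 0 + 1333.333ms (2)
2. 1333.333ms @ 2 + 666.667ms (1)
3. 2000.0ms @ 3 + 666.667ms (1)

note 2 onset = 2b = 1333.333ms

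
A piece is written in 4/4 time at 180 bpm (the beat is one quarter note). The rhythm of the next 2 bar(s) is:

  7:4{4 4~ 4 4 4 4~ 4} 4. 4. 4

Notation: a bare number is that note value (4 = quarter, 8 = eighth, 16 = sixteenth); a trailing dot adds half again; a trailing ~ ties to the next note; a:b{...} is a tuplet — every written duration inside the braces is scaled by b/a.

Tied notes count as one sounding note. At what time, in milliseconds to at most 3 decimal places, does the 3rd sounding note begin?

note 3 onset = 12/7b = 571.429ms

1. 0.0ms @ 0 + 190.476ms (4/7)
2. 190.476ms @ 4/7 + 380.952ms (8/7)
3. 571.429ms @ 12/7 + 190.476ms (4/7)
4. 761.905ms @ 16/7 + 190.476ms (4/7)
5. 952.381ms @ 20/7 + 380.952ms (8/7)
6. 1333.333ms @ 4 + 500.0ms (3/2)
7. 1833.333ms @ 11/2 + 500.0ms (3/2)
8. 2333.333ms @ 7 + 333.333ms (1)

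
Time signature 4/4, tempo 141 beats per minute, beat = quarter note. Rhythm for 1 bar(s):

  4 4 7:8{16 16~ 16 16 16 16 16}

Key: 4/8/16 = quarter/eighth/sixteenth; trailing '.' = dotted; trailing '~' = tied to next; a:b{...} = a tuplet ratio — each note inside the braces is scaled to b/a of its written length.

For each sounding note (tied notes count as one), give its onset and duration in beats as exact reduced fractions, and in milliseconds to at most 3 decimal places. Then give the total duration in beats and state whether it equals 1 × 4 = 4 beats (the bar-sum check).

1) 0.0ms=0b +425.532ms=1b
2) 425.532ms=1b +425.532ms=1b
3) 851.064ms=2b +121.581ms=2/7b
4) 972.644ms=16/7b +243.161ms=4/7b
5) 1215.805ms=20/7b +121.581ms=2/7b
6) 1337.386ms=22/7b +121.581ms=2/7b
7) 1458.967ms=24/7b +121.581ms=2/7b
8) 1580.547ms=26/7b +121.581ms=2/7b
Σ=4b of 4 (141bpm 4/4) — PASS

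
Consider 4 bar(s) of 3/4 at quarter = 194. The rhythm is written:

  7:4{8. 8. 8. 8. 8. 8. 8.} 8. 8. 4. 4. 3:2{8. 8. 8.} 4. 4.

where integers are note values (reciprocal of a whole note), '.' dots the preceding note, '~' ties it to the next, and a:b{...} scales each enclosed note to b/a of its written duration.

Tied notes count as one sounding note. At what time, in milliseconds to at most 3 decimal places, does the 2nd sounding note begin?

note 2 onset = 3/7b = 132.548ms

1. 0.0ms @ 0 + 132.548ms (3/7)
2. 132.548ms @ 3/7 + 132.548ms (3/7)
3. 265.096ms @ 6/7 + 132.548ms (3/7)
4. 397.644ms @ 9/7 + 132.548ms (3/7)
5. 530.191ms @ 12/7 + 132.548ms (3/7)
6. 662.739ms @ 15/7 + 132.548ms (3/7)
7. 795.287ms @ 18/7 + 132.548ms (3/7)
8. 927.835ms @ 3 + 231.959ms (3/4)
9. 1159.794ms @ 15/4 + 231.959ms (3/4)
10. 1391.753ms @ 9/2 + 463.918ms (3/2)
11. 1855.67ms @ 6 + 463.918ms (3/2)
12. 2319.588ms @ 15/2 + 154.639ms (1/2)
13. 2474.227ms @ 8 + 154.639ms (1/2)
14. 2628.866ms @ 17/2 + 154.639ms (1/2)
15. 2783.505ms @ 9 + 463.918ms (3/2)
16. 3247.423ms @ 21/2 + 463.918ms (3/2)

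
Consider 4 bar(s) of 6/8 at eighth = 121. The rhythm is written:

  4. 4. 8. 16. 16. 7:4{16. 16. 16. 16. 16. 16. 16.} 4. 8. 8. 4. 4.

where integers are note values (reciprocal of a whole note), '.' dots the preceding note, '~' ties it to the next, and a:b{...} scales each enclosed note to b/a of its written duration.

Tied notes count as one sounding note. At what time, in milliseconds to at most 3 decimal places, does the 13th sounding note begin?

1. 0.0ms @ 0 + 1487.603ms (3)
2. 1487.603ms @ 3 + 1487.603ms (3)
3. 2975.207ms @ 6 + 743.802ms (3/2)
4. 3719.008ms @ 15/2 + 371.901ms (3/4)
5. 4090.909ms @ 33/4 + 371.901ms (3/4)
6. 4462.81ms @ 9 + 212.515ms (3/7)
7. 4675.325ms @ 66/7 + 212.515ms (3/7)
8. 4887.839ms @ 69/7 + 212.515ms (3/7)
9. 5100.354ms @ 72/7 + 212.515ms (3/7)
10. 5312.869ms @ 75/7 + 212.515ms (3/7)
11. 5525.384ms @ 78/7 + 212.515ms (3/7)
12. 5737.898ms @ 81/7 + 212.515ms (3/7)
13. 5950.413ms @ 12 + 1487.603ms (3)
14. 7438.017ms @ 15 + 743.802ms (3/2)
15. 8181.818ms @ 33/2 + 743.802ms (3/2)
16. 8925.62ms @ 18 + 1487.603ms (3)
17. 10413.223ms @ 21 + 1487.603ms (3)

note 13 onset = 12b = 5950.413ms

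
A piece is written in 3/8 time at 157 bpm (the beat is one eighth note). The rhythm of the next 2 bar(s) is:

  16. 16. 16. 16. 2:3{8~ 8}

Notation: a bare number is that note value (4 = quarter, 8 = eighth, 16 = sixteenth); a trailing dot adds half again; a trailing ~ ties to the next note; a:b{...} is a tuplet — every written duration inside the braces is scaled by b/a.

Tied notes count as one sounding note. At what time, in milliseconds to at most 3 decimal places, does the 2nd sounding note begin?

note 2 onset = 3/4b = 286.624ms

1. 0.0ms @ 0 + 286.624ms (3/4)
2. 286.624ms @ 3/4 + 286.624ms (3/4)
3. 573.248ms @ 3/2 + 286.624ms (3/4)
4. 859.873ms @ 9/4 + 286.624ms (3/4)
5. 1146.497ms @ 3 + 1146.497ms (3)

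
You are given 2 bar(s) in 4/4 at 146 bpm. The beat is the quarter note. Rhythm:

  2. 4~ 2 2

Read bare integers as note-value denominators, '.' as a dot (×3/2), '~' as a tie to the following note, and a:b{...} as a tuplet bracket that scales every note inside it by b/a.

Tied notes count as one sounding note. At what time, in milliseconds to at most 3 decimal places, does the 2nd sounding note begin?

note 2 onset = 3b = 1232.877ms

1. 0.0ms @ 0 + 1232.877ms (3)
2. 1232.877ms @ 3 + 1232.877ms (3)
3. 2465.753ms @ 6 + 821.918ms (2)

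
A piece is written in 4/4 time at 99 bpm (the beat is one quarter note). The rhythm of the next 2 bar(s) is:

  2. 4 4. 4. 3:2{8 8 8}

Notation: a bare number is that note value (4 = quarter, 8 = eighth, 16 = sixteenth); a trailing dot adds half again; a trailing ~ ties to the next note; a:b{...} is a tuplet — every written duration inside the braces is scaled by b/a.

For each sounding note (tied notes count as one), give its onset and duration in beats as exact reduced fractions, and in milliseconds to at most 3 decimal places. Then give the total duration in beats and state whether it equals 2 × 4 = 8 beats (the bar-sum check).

1) 0.0ms=0b +1818.182ms=3b
2) 1818.182ms=3b +606.061ms=1b
3) 2424.242ms=4b +909.091ms=3/2b
4) 3333.333ms=11/2b +909.091ms=3/2b
5) 4242.424ms=7b +202.02ms=1/3b
6) 4444.444ms=22/3b +202.02ms=1/3b
7) 4646.465ms=23/3b +202.02ms=1/3b
Σ=8b of 8 (99bpm 4/4) — PASS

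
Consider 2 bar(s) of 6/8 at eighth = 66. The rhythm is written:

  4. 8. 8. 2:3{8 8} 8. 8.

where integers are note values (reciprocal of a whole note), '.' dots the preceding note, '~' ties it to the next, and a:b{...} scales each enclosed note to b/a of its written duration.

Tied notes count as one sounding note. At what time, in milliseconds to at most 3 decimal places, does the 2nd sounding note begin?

note 2 onset = 3b = 2727.273ms

1. 0.0ms @ 0 + 2727.273ms (3)
2. 2727.273ms @ 3 + 1363.636ms (3/2)
3. 4090.909ms @ 9/2 + 1363.636ms (3/2)
4. 5454.545ms @ 6 + 1363.636ms (3/2)
5. 6818.182ms @ 15/2 + 1363.636ms (3/2)
6. 8181.818ms @ 9 + 1363.636ms (3/2)
7. 9545.455ms @ 21/2 + 1363.636ms (3/2)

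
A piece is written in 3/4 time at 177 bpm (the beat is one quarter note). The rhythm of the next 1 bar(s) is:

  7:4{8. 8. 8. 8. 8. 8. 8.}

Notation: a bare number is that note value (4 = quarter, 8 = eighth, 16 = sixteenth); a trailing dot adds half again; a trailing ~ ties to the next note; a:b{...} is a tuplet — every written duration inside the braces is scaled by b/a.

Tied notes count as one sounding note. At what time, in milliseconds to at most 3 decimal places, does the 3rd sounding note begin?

1. 0.0ms @ 0 + 145.278ms (3/7)
2. 145.278ms @ 3/7 + 145.278ms (3/7)
3. 290.557ms @ 6/7 + 145.278ms (3/7)
4. 435.835ms @ 9/7 + 145.278ms (3/7)
5. 581.114ms @ 12/7 + 145.278ms (3/7)
6. 726.392ms @ 15/7 + 145.278ms (3/7)
7. 871.671ms @ 18/7 + 145.278ms (3/7)

note 3 onset = 6/7b = 290.557ms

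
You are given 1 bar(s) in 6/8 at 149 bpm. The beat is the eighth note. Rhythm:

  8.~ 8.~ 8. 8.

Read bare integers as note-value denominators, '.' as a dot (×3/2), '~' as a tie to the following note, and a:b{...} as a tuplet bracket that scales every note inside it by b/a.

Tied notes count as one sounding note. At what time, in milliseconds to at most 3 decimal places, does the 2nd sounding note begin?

1. 0.0ms @ 0 + 1812.081ms (9/2)
2. 1812.081ms @ 9/2 + 604.027ms (3/2)

note 2 onset = 9/2b = 1812.081ms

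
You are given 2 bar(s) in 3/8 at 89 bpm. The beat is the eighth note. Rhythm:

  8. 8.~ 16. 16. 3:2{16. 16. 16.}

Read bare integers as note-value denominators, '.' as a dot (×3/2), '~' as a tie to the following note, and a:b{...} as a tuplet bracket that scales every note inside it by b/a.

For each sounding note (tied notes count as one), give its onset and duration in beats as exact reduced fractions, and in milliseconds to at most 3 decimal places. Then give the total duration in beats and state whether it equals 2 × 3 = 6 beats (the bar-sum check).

1) 0.0ms=0b +1011.236ms=3/2b
2) 1011.236ms=3/2b +1516.854ms=9/4b
3) 2528.09ms=15/4b +505.618ms=3/4b
4) 3033.708ms=9/2b +337.079ms=1/2b
5) 3370.787ms=5b +337.079ms=1/2b
6) 3707.865ms=11/2b +337.079ms=1/2b
Σ=6b of 6 (89bpm 3/8) — PASS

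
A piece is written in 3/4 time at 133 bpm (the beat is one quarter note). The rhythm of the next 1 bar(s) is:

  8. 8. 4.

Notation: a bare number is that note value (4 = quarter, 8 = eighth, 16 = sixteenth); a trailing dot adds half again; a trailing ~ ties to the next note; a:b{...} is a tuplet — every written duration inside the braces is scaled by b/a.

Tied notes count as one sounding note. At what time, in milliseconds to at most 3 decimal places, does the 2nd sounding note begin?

note 2 onset = 3/4b = 338.346ms

1. 0.0ms @ 0 + 338.346ms (3/4)
2. 338.346ms @ 3/4 + 338.346ms (3/4)
3. 676.692ms @ 3/2 + 676.692ms (3/2)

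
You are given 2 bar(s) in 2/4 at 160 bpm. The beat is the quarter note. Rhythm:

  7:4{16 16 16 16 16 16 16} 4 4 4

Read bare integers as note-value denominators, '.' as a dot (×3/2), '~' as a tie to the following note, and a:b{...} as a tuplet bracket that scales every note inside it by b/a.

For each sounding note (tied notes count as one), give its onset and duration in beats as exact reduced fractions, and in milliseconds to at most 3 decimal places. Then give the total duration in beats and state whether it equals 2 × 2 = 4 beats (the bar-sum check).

1) 0.0ms=0b +53.571ms=1/7b
2) 53.571ms=1/7b +53.571ms=1/7b
3) 107.143ms=2/7b +53.571ms=1/7b
4) 160.714ms=3/7b +53.571ms=1/7b
5) 214.286ms=4/7b +53.571ms=1/7b
6) 267.857ms=5/7b +53.571ms=1/7b
7) 321.429ms=6/7b +53.571ms=1/7b
8) 375.0ms=1b +375.0ms=1b
9) 750.0ms=2b +375.0ms=1b
10) 1125.0ms=3b +375.0ms=1b
Σ=4b of 4 (160bpm 2/4) — PASS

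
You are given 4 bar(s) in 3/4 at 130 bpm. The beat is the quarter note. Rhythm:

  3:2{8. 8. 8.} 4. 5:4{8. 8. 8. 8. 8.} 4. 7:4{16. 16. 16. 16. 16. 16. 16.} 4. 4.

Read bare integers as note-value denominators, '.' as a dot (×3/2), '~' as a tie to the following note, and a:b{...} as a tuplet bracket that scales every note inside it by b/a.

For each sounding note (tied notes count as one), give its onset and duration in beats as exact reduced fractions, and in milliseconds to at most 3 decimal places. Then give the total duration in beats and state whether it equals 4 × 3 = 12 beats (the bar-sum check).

1) 0.0ms=0b +230.769ms=1/2b
2) 230.769ms=1/2b +230.769ms=1/2b
3) 461.538ms=1b +230.769ms=1/2b
4) 692.308ms=3/2b +692.308ms=3/2b
5) 1384.615ms=3b +276.923ms=3/5b
6) 1661.538ms=18/5b +276.923ms=3/5b
7) 1938.462ms=21/5b +276.923ms=3/5b
8) 2215.385ms=24/5b +276.923ms=3/5b
9) 2492.308ms=27/5b +276.923ms=3/5b
10) 2769.231ms=6b +692.308ms=3/2b
11) 3461.538ms=15/2b +98.901ms=3/14b
12) 3560.44ms=54/7b +98.901ms=3/14b
13) 3659.341ms=111/14b +98.901ms=3/14b
14) 3758.242ms=57/7b +98.901ms=3/14b
15) 3857.143ms=117/14b +98.901ms=3/14b
16) 3956.044ms=60/7b +98.901ms=3/14b
17) 4054.945ms=123/14b +98.901ms=3/14b
18) 4153.846ms=9b +692.308ms=3/2b
19) 4846.154ms=21/2b +692.308ms=3/2b
Σ=12b of 12 (130bpm 3/4) — PASS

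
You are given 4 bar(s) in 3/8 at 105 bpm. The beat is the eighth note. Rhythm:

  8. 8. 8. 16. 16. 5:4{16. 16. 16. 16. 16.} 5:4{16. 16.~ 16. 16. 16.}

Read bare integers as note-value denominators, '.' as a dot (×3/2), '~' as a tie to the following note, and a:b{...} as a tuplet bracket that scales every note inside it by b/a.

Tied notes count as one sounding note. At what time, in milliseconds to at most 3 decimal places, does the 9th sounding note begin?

1. 0.0ms @ 0 + 857.143ms (3/2)
2. 857.143ms @ 3/2 + 857.143ms (3/2)
3. 1714.286ms @ 3 + 857.143ms (3/2)
4. 2571.429ms @ 9/2 + 428.571ms (3/4)
5. 3000.0ms @ 21/4 + 428.571ms (3/4)
6. 3428.571ms @ 6 + 342.857ms (3/5)
7. 3771.429ms @ 33/5 + 342.857ms (3/5)
8. 4114.286ms @ 36/5 + 342.857ms (3/5)
9. 4457.143ms @ 39/5 + 342.857ms (3/5)
10. 4800.0ms @ 42/5 + 342.857ms (3/5)
11. 5142.857ms @ 9 + 342.857ms (3/5)
12. 5485.714ms @ 48/5 + 685.714ms (6/5)
13. 6171.429ms @ 54/5 + 342.857ms (3/5)
14. 6514.286ms @ 57/5 + 342.857ms (3/5)

note 9 onset = 39/5b = 4457.143ms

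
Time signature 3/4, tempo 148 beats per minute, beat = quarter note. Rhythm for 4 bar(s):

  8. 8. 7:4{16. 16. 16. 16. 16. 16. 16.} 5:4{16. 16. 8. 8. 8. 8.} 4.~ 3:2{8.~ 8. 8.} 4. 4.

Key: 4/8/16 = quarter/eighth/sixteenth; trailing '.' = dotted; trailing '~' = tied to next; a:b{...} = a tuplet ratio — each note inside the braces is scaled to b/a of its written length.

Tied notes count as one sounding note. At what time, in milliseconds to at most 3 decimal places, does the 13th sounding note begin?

1. 0.0ms @ 0 + 304.054ms (3/4)
2. 304.054ms @ 3/4 + 304.054ms (3/4)
3. 608.108ms @ 3/2 + 86.873ms (3/14)
4. 694.981ms @ 12/7 + 86.873ms (3/14)
5. 781.853ms @ 27/14 + 86.873ms (3/14)
6. 868.726ms @ 15/7 + 86.873ms (3/14)
7. 955.598ms @ 33/14 + 86.873ms (3/14)
8. 1042.471ms @ 18/7 + 86.873ms (3/14)
9. 1129.344ms @ 39/14 + 86.873ms (3/14)
10. 1216.216ms @ 3 + 121.622ms (3/10)
11. 1337.838ms @ 33/10 + 121.622ms (3/10)
12. 1459.459ms @ 18/5 + 243.243ms (3/5)
13. 1702.703ms @ 21/5 + 243.243ms (3/5)
14. 1945.946ms @ 24/5 + 243.243ms (3/5)
15. 2189.189ms @ 27/5 + 243.243ms (3/5)
16. 2432.432ms @ 6 + 1013.514ms (5/2)
17. 3445.946ms @ 17/2 + 202.703ms (1/2)
18. 3648.649ms @ 9 + 608.108ms (3/2)
19. 4256.757ms @ 21/2 + 608.108ms (3/2)

note 13 onset = 21/5b = 1702.703ms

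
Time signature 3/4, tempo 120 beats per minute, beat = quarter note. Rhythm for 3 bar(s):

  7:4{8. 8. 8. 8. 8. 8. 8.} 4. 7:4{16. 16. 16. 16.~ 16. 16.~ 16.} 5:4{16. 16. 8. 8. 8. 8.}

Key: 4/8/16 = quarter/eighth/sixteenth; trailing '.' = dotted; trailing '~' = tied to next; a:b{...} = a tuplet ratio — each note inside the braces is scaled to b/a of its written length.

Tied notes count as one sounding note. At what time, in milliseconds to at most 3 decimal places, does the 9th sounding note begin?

1. 0.0ms @ 0 + 214.286ms (3/7)
2. 214.286ms @ 3/7 + 214.286ms (3/7)
3. 428.571ms @ 6/7 + 214.286ms (3/7)
4. 642.857ms @ 9/7 + 214.286ms (3/7)
5. 857.143ms @ 12/7 + 214.286ms (3/7)
6. 1071.429ms @ 15/7 + 214.286ms (3/7)
7. 1285.714ms @ 18/7 + 214.286ms (3/7)
8. 1500.0ms @ 3 + 750.0ms (3/2)
9. 2250.0ms @ 9/2 + 107.143ms (3/14)
10. 2357.143ms @ 33/7 + 107.143ms (3/14)
11. 2464.286ms @ 69/14 + 107.143ms (3/14)
12. 2571.429ms @ 36/7 + 214.286ms (3/7)
13. 2785.714ms @ 39/7 + 214.286ms (3/7)
14. 3000.0ms @ 6 + 150.0ms (3/10)
15. 3150.0ms @ 63/10 + 150.0ms (3/10)
16. 3300.0ms @ 33/5 + 300.0ms (3/5)
17. 3600.0ms @ 36/5 + 300.0ms (3/5)
18. 3900.0ms @ 39/5 + 300.0ms (3/5)
19. 4200.0ms @ 42/5 + 300.0ms (3/5)

note 9 onset = 9/2b = 2250.0ms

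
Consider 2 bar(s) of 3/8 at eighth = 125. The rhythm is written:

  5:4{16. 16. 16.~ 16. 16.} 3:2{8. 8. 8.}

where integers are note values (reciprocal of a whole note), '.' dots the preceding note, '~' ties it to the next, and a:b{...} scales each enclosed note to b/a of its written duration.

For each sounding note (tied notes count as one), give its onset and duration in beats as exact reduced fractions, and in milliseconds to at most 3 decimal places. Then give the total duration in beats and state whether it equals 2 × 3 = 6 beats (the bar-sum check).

1) 0.0ms=0b +288.0ms=3/5b
2) 288.0ms=3/5b +288.0ms=3/5b
3) 576.0ms=6/5b +576.0ms=6/5b
4) 1152.0ms=12/5b +288.0ms=3/5b
5) 1440.0ms=3b +480.0ms=1b
6) 1920.0ms=4b +480.0ms=1b
7) 2400.0ms=5b +480.0ms=1b
Σ=6b of 6 (125bpm 3/8) — PASS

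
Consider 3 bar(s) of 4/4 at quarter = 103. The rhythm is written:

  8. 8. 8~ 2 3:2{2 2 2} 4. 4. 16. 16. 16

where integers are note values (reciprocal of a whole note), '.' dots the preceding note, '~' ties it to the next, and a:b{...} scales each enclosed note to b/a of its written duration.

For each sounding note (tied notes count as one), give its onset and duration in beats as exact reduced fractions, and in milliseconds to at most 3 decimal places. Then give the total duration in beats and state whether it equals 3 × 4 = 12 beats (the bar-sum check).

1) 0.0ms=0b +436.893ms=3/4b
2) 436.893ms=3/4b +436.893ms=3/4b
3) 873.786ms=3/2b +1456.311ms=5/2b
4) 2330.097ms=4b +776.699ms=4/3b
5) 3106.796ms=16/3b +776.699ms=4/3b
6) 3883.495ms=20/3b +776.699ms=4/3b
7) 4660.194ms=8b +873.786ms=3/2b
8) 5533.981ms=19/2b +873.786ms=3/2b
9) 6407.767ms=11b +218.447ms=3/8b
10) 6626.214ms=91/8b +218.447ms=3/8b
11) 6844.66ms=47/4b +145.631ms=1/4b
Σ=12b of 12 (103bpm 4/4) — PASS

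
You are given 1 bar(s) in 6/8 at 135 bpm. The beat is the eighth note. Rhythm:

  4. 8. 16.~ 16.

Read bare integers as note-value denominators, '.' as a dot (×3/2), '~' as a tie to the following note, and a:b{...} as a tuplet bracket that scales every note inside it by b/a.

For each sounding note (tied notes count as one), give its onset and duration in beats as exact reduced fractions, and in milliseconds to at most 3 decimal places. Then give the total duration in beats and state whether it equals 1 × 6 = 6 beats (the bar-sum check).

1) 0.0ms=0b +1333.333ms=3b
2) 1333.333ms=3b +666.667ms=3/2b
3) 2000.0ms=9/2b +666.667ms=3/2b
Σ=6b of 6 (135bpm 6/8) — PASS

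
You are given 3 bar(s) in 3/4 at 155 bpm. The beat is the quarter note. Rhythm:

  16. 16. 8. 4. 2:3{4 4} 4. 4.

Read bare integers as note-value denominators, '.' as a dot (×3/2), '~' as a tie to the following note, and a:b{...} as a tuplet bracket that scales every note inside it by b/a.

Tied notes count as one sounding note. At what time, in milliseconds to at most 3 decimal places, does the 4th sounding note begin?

note 4 onset = 3/2b = 580.645ms

1. 0.0ms @ 0 + 145.161ms (3/8)
2. 145.161ms @ 3/8 + 145.161ms (3/8)
3. 290.323ms @ 3/4 + 290.323ms (3/4)
4. 580.645ms @ 3/2 + 580.645ms (3/2)
5. 1161.29ms @ 3 + 580.645ms (3/2)
6. 1741.935ms @ 9/2 + 580.645ms (3/2)
7. 2322.581ms @ 6 + 580.645ms (3/2)
8. 2903.226ms @ 15/2 + 580.645ms (3/2)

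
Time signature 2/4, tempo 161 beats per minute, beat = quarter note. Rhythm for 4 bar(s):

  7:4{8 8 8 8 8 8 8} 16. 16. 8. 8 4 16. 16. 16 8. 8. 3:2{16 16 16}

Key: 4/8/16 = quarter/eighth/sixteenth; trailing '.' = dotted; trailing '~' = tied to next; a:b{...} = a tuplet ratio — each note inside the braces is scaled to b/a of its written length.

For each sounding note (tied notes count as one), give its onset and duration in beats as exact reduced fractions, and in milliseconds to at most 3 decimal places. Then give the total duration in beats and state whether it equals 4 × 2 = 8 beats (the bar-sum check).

1) 0.0ms=0b +106.477ms=2/7b
2) 106.477ms=2/7b +106.477ms=2/7b
3) 212.955ms=4/7b +106.477ms=2/7b
4) 319.432ms=6/7b +106.477ms=2/7b
5) 425.909ms=8/7b +106.477ms=2/7b
6) 532.387ms=10/7b +106.477ms=2/7b
7) 638.864ms=12/7b +106.477ms=2/7b
8) 745.342ms=2b +139.752ms=3/8b
9) 885.093ms=19/8b +139.752ms=3/8b
10) 1024.845ms=11/4b +279.503ms=3/4b
11) 1304.348ms=7/2b +186.335ms=1/2b
12) 1490.683ms=4b +372.671ms=1b
13) 1863.354ms=5b +139.752ms=3/8b
14) 2003.106ms=43/8b +139.752ms=3/8b
15) 2142.857ms=23/4b +93.168ms=1/4b
16) 2236.025ms=6b +279.503ms=3/4b
17) 2515.528ms=27/4b +279.503ms=3/4b
18) 2795.031ms=15/2b +62.112ms=1/6b
19) 2857.143ms=23/3b +62.112ms=1/6b
20) 2919.255ms=47/6b +62.112ms=1/6b
Σ=8b of 8 (161bpm 2/4) — PASS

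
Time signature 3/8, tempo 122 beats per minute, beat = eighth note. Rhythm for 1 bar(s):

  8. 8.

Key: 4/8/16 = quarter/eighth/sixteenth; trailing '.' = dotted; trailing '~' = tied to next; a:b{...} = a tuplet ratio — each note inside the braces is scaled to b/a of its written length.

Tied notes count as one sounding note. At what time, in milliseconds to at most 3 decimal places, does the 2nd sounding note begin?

note 2 onset = 3/2b = 737.705ms

1. 0.0ms @ 0 + 737.705ms (3/2)
2. 737.705ms @ 3/2 + 737.705ms (3/2)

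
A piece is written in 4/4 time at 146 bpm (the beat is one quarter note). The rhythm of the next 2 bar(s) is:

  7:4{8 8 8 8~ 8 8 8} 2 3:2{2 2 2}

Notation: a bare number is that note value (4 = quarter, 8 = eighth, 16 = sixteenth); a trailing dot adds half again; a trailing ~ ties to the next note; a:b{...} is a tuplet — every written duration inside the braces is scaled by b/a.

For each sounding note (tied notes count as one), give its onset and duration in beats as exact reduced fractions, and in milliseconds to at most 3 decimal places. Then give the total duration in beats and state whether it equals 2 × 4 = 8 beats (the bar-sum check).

1) 0.0ms=0b +117.417ms=2/7b
2) 117.417ms=2/7b +117.417ms=2/7b
3) 234.834ms=4/7b +117.417ms=2/7b
4) 352.25ms=6/7b +234.834ms=4/7b
5) 587.084ms=10/7b +117.417ms=2/7b
6) 704.501ms=12/7b +117.417ms=2/7b
7) 821.918ms=2b +821.918ms=2b
8) 1643.836ms=4b +547.945ms=4/3b
9) 2191.781ms=16/3b +547.945ms=4/3b
10) 2739.726ms=20/3b +547.945ms=4/3b
Σ=8b of 8 (146bpm 4/4) — PASS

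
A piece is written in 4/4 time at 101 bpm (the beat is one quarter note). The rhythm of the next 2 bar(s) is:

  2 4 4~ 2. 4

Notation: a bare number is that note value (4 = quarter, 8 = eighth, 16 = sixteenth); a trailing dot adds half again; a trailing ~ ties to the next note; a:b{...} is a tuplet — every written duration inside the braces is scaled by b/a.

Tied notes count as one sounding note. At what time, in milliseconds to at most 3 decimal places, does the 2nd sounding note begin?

note 2 onset = 2b = 1188.119ms

1. 0.0ms @ 0 + 1188.119ms (2)
2. 1188.119ms @ 2 + 594.059ms (1)
3. 1782.178ms @ 3 + 2376.238ms (4)
4. 4158.416ms @ 7 + 594.059ms (1)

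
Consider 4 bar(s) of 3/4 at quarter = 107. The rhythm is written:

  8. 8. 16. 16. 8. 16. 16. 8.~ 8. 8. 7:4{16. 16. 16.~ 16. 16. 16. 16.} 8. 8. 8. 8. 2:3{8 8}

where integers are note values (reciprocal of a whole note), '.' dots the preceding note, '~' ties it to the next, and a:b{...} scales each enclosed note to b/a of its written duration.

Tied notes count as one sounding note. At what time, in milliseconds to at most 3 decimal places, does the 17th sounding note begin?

note 17 onset = 33/4b = 4626.168ms

1. 0.0ms @ 0 + 420.561ms (3/4)
2. 420.561ms @ 3/4 + 420.561ms (3/4)
3. 841.121ms @ 3/2 + 210.28ms (3/8)
4. 1051.402ms @ 15/8 + 210.28ms (3/8)
5. 1261.682ms @ 9/4 + 420.561ms (3/4)
6. 1682.243ms @ 3 + 210.28ms (3/8)
7. 1892.523ms @ 27/8 + 210.28ms (3/8)
8. 2102.804ms @ 15/4 + 841.121ms (3/2)
9. 2943.925ms @ 21/4 + 420.561ms (3/4)
10. 3364.486ms @ 6 + 120.16ms (3/14)
11. 3484.646ms @ 87/14 + 120.16ms (3/14)
12. 3604.806ms @ 45/7 + 240.32ms (3/7)
13. 3845.127ms @ 48/7 + 120.16ms (3/14)
14. 3965.287ms @ 99/14 + 120.16ms (3/14)
15. 4085.447ms @ 51/7 + 120.16ms (3/14)
16. 4205.607ms @ 15/2 + 420.561ms (3/4)
17. 4626.168ms @ 33/4 + 420.561ms (3/4)
18. 5046.729ms @ 9 + 420.561ms (3/4)
19. 5467.29ms @ 39/4 + 420.561ms (3/4)
20. 5887.85ms @ 21/2 + 420.561ms (3/4)
21. 6308.411ms @ 45/4 + 420.561ms (3/4)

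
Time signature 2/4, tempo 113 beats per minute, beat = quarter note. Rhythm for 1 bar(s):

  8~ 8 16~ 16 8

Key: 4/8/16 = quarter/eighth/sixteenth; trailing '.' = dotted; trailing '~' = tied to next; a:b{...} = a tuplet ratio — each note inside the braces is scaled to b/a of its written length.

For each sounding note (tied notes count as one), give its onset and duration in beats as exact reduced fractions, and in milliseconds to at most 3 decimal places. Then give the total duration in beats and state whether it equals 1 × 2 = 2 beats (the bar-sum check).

1) 0.0ms=0b +530.973ms=1b
2) 530.973ms=1b +265.487ms=1/2b
3) 796.46ms=3/2b +265.487ms=1/2b
Σ=2b of 2 (113bpm 2/4) — PASS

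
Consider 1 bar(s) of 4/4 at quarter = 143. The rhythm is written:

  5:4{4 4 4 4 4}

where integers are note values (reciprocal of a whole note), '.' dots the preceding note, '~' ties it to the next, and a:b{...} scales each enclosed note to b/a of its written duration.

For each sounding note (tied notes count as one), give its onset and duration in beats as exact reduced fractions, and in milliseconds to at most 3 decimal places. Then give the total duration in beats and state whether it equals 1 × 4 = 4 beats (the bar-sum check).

1) 0.0ms=0b +335.664ms=4/5b
2) 335.664ms=4/5b +335.664ms=4/5b
3) 671.329ms=8/5b +335.664ms=4/5b
4) 1006.993ms=12/5b +335.664ms=4/5b
5) 1342.657ms=16/5b +335.664ms=4/5b
Σ=4b of 4 (143bpm 4/4) — PASS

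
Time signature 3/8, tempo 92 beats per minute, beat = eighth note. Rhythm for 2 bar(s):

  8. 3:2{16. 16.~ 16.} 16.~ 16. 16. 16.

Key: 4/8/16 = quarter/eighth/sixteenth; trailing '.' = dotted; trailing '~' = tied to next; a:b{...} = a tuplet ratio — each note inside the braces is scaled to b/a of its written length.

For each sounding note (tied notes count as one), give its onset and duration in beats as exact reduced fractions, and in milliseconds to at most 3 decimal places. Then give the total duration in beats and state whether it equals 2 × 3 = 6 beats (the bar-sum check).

1) 0.0ms=0b +978.261ms=3/2b
2) 978.261ms=3/2b +326.087ms=1/2b
3) 1304.348ms=2b +652.174ms=1b
4) 1956.522ms=3b +978.261ms=3/2b
5) 2934.783ms=9/2b +489.13ms=3/4b
6) 3423.913ms=21/4b +489.13ms=3/4b
Σ=6b of 6 (92bpm 3/8) — PASS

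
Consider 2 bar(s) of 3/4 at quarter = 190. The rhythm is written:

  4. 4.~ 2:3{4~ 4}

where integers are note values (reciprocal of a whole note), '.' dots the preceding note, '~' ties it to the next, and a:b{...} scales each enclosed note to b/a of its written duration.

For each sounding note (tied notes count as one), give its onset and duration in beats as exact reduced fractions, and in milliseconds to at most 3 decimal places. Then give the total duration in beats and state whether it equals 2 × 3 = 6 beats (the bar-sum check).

1) 0.0ms=0b +473.684ms=3/2b
2) 473.684ms=3/2b +1421.053ms=9/2b
Σ=6b of 6 (190bpm 3/4) — PASS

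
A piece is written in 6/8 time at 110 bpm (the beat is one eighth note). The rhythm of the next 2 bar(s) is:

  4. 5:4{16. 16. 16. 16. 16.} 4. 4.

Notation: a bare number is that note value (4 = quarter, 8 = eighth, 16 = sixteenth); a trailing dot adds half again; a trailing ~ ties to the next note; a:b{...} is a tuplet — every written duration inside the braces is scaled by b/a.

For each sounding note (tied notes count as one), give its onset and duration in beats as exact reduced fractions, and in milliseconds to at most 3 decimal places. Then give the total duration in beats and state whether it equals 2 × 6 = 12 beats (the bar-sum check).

1) 0.0ms=0b +1636.364ms=3b
2) 1636.364ms=3b +327.273ms=3/5b
3) 1963.636ms=18/5b +327.273ms=3/5b
4) 2290.909ms=21/5b +327.273ms=3/5b
5) 2618.182ms=24/5b +327.273ms=3/5b
6) 2945.455ms=27/5b +327.273ms=3/5b
7) 3272.727ms=6b +1636.364ms=3b
8) 4909.091ms=9b +1636.364ms=3b
Σ=12b of 12 (110bpm 6/8) — PASS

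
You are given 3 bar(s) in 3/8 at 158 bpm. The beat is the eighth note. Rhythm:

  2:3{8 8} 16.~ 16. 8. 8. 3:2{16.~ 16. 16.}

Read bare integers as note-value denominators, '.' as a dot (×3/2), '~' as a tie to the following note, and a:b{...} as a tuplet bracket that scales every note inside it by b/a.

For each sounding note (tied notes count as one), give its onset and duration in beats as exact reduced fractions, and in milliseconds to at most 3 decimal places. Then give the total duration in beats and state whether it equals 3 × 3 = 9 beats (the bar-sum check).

1) 0.0ms=0b +569.62ms=3/2b
2) 569.62ms=3/2b +569.62ms=3/2b
3) 1139.241ms=3b +569.62ms=3/2b
4) 1708.861ms=9/2b +569.62ms=3/2b
5) 2278.481ms=6b +569.62ms=3/2b
6) 2848.101ms=15/2b +379.747ms=1b
7) 3227.848ms=17/2b +189.873ms=1/2b
Σ=9b of 9 (158bpm 3/8) — PASS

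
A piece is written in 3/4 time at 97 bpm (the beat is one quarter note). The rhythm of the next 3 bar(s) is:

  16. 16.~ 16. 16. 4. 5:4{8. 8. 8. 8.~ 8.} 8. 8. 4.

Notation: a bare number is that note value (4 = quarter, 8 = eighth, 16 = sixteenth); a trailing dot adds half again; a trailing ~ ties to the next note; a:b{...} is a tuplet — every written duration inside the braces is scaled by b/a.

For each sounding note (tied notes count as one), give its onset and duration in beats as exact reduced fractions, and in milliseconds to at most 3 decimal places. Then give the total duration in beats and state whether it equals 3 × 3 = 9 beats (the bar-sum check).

1) 0.0ms=0b +231.959ms=3/8b
2) 231.959ms=3/8b +463.918ms=3/4b
3) 695.876ms=9/8b +231.959ms=3/8b
4) 927.835ms=3/2b +927.835ms=3/2b
5) 1855.67ms=3b +371.134ms=3/5b
6) 2226.804ms=18/5b +371.134ms=3/5b
7) 2597.938ms=21/5b +371.134ms=3/5b
8) 2969.072ms=24/5b +742.268ms=6/5b
9) 3711.34ms=6b +463.918ms=3/4b
10) 4175.258ms=27/4b +463.918ms=3/4b
11) 4639.175ms=15/2b +927.835ms=3/2b
Σ=9b of 9 (97bpm 3/4) — PASS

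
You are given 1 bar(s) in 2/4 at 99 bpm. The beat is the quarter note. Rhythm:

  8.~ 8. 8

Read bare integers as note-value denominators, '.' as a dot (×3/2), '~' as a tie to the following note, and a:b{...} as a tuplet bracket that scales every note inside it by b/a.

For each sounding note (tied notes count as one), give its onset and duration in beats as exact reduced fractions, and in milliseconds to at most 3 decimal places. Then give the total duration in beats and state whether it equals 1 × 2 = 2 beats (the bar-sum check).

1) 0.0ms=0b +909.091ms=3/2b
2) 909.091ms=3/2b +303.03ms=1/2b
Σ=2b of 2 (99bpm 2/4) — PASS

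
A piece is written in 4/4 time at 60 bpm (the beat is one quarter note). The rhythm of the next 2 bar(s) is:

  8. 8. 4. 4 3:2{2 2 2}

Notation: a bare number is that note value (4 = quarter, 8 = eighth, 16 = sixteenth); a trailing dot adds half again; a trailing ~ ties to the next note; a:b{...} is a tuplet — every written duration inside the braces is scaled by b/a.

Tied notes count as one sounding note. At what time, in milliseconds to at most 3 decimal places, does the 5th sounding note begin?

1. 0.0ms @ 0 + 750.0ms (3/4)
2. 750.0ms @ 3/4 + 750.0ms (3/4)
3. 1500.0ms @ 3/2 + 1500.0ms (3/2)
4. 3000.0ms @ 3 + 1000.0ms (1)
5. 4000.0ms @ 4 + 1333.333ms (4/3)
6. 5333.333ms @ 16/3 + 1333.333ms (4/3)
7. 6666.667ms @ 20/3 + 1333.333ms (4/3)

note 5 onset = 4b = 4000.0ms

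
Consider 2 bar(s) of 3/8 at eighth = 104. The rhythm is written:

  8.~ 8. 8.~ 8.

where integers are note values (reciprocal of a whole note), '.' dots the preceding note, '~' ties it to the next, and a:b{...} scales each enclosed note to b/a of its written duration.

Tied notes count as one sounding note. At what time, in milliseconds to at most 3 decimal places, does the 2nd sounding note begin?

note 2 onset = 3b = 1730.769ms

1. 0.0ms @ 0 + 1730.769ms (3)
2. 1730.769ms @ 3 + 1730.769ms (3)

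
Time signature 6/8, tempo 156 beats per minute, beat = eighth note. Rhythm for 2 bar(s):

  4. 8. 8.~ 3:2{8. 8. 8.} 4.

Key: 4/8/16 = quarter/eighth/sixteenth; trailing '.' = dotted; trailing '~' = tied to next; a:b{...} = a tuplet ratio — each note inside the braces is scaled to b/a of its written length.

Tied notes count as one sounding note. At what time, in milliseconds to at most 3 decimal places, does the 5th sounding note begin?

1. 0.0ms @ 0 + 1153.846ms (3)
2. 1153.846ms @ 3 + 576.923ms (3/2)
3. 1730.769ms @ 9/2 + 961.538ms (5/2)
4. 2692.308ms @ 7 + 384.615ms (1)
5. 3076.923ms @ 8 + 384.615ms (1)
6. 3461.538ms @ 9 + 1153.846ms (3)

note 5 onset = 8b = 3076.923ms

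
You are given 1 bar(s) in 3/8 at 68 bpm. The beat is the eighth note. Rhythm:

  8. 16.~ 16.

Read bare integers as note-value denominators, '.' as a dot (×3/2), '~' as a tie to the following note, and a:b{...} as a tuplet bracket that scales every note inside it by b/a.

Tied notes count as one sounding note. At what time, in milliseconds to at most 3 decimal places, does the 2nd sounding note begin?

1. 0.0ms @ 0 + 1323.529ms (3/2)
2. 1323.529ms @ 3/2 + 1323.529ms (3/2)

note 2 onset = 3/2b = 1323.529ms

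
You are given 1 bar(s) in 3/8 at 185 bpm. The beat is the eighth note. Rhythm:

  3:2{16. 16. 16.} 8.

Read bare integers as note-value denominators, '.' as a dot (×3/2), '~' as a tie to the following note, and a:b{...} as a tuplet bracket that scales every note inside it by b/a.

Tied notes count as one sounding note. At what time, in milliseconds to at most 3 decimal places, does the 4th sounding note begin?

note 4 onset = 3/2b = 486.486ms

1. 0.0ms @ 0 + 162.162ms (1/2)
2. 162.162ms @ 1/2 + 162.162ms (1/2)
3. 324.324ms @ 1 + 162.162ms (1/2)
4. 486.486ms @ 3/2 + 486.486ms (3/2)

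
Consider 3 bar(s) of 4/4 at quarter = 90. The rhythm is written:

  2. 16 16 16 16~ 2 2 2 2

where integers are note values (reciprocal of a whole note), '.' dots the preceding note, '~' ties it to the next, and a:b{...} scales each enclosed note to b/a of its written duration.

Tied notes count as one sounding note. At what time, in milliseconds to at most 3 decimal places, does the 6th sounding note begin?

1. 0.0ms @ 0 + 2000.0ms (3)
2. 2000.0ms @ 3 + 166.667ms (1/4)
3. 2166.667ms @ 13/4 + 166.667ms (1/4)
4. 2333.333ms @ 7/2 + 166.667ms (1/4)
5. 2500.0ms @ 15/4 + 1500.0ms (9/4)
6. 4000.0ms @ 6 + 1333.333ms (2)
7. 5333.333ms @ 8 + 1333.333ms (2)
8. 6666.667ms @ 10 + 1333.333ms (2)

note 6 onset = 6b = 4000.0ms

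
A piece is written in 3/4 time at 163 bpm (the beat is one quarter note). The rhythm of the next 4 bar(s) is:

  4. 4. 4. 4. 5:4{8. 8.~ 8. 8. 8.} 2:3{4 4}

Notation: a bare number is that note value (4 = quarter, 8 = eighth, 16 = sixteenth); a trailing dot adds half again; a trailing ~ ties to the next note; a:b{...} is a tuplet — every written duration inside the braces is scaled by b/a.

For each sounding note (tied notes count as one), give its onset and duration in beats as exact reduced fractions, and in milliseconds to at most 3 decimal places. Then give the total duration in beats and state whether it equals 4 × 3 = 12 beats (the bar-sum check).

1) 0.0ms=0b +552.147ms=3/2b
2) 552.147ms=3/2b +552.147ms=3/2b
3) 1104.294ms=3b +552.147ms=3/2b
4) 1656.442ms=9/2b +552.147ms=3/2b
5) 2208.589ms=6b +220.859ms=3/5b
6) 2429.448ms=33/5b +441.718ms=6/5b
7) 2871.166ms=39/5b +220.859ms=3/5b
8) 3092.025ms=42/5b +220.859ms=3/5b
9) 3312.883ms=9b +552.147ms=3/2b
10) 3865.031ms=21/2b +552.147ms=3/2b
Σ=12b of 12 (163bpm 3/4) — PASS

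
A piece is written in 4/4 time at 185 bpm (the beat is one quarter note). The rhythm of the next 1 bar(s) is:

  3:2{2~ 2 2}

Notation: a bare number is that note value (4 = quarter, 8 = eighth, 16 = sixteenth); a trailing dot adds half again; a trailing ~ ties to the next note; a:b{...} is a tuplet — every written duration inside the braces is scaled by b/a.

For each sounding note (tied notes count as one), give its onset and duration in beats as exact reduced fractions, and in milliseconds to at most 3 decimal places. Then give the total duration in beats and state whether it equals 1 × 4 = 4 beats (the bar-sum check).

1) 0.0ms=0b +864.865ms=8/3b
2) 864.865ms=8/3b +432.432ms=4/3b
Σ=4b of 4 (185bpm 4/4) — PASS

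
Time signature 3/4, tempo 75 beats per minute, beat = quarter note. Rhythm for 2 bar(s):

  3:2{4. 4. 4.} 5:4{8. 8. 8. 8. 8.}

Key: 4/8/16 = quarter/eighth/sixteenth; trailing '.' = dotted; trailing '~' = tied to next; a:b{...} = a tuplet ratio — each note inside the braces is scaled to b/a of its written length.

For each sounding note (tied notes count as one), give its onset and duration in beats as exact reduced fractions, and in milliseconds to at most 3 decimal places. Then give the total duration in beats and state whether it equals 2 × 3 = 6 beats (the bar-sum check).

1) 0.0ms=0b +800.0ms=1b
2) 800.0ms=1b +800.0ms=1b
3) 1600.0ms=2b +800.0ms=1b
4) 2400.0ms=3b +480.0ms=3/5b
5) 2880.0ms=18/5b +480.0ms=3/5b
6) 3360.0ms=21/5b +480.0ms=3/5b
7) 3840.0ms=24/5b +480.0ms=3/5b
8) 4320.0ms=27/5b +480.0ms=3/5b
Σ=6b of 6 (75bpm 3/4) — PASS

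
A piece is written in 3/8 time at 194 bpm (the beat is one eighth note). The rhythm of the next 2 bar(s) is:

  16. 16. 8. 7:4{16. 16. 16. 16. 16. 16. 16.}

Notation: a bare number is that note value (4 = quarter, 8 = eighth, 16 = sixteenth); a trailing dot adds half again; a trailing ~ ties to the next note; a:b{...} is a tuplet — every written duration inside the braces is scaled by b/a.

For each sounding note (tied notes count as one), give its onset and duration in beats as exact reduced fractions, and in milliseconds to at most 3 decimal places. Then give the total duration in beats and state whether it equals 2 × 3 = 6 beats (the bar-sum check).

1) 0.0ms=0b +231.959ms=3/4b
2) 231.959ms=3/4b +231.959ms=3/4b
3) 463.918ms=3/2b +463.918ms=3/2b
4) 927.835ms=3b +132.548ms=3/7b
5) 1060.383ms=24/7b +132.548ms=3/7b
6) 1192.931ms=27/7b +132.548ms=3/7b
7) 1325.479ms=30/7b +132.548ms=3/7b
8) 1458.027ms=33/7b +132.548ms=3/7b
9) 1590.574ms=36/7b +132.548ms=3/7b
10) 1723.122ms=39/7b +132.548ms=3/7b
Σ=6b of 6 (194bpm 3/8) — PASS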